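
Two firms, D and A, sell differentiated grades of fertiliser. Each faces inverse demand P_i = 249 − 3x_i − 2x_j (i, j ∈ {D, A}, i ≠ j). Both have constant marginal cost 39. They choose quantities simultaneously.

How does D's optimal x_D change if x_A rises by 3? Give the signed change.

-1

Firm D's profit: π = x_D(249 − 3x_D − 2x_A) − 39x_D.
∂π/∂x_D = 210 − 6x_D − 2x_A = 0 ⇒ x_D = 35 − (1/3)x_A.
The reaction-function slope is −1/3, so a 3-unit rise in x_A moves x_D by −1/3 × 3 = −1. D's best response falls — the actions are strategic substitutes.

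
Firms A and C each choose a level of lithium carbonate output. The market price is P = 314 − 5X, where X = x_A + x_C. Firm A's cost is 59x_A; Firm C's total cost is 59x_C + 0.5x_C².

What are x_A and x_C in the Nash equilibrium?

Firm A's profit: π = x_A(314 − 5(x_A + x_C)) − 59x_A.
∂π/∂x_A = 255 − 10x_A − 5x_C = 0, so x_A = 25.5 − 0.5x_C.
For C: ∂π/∂x_C = 255 − 11x_C − 5x_A = 0 ⇒ x_C = 255/11 − (5/11)x_A.
Plugging x_C into A's best response: x_A = 25.5 − 0.5(255/11 − (5/11)x_A) ⇒ (17/22)x_A = 153/11, so x_A = 18.
Then x_C = 255/11 − (5/11)·18 = 15.

18, 15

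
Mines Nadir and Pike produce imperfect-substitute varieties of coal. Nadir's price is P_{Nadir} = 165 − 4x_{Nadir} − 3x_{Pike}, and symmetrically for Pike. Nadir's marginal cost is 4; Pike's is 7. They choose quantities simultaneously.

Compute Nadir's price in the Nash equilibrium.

Mine Nadir's profit: π = x_{Nadir}(165 − 4x_{Nadir} − 3x_{Pike}) − 4x_{Nadir}.
∂π/∂x_{Nadir} = 161 − 8x_{Nadir} − 3x_{Pike} = 0 ⇒ x_{Nadir} = 20.125 − 0.375x_{Pike}.
Similarly x_{Pike} = 19.75 − 0.375x_{Nadir}.
Substituting the second reaction function into the first: x_{Nadir} = 20.125 − 0.375(19.75 − 0.375x_{Nadir}), which gives (55/64)x_{Nadir} = 407/32 ⇒ x_{Nadir} = 14.8.
Then x_{Pike} = 19.75 − 0.375·14.8 = 14.2.
P_{Nadir} = 165 − 4·14.8 − 3·14.2 = 63.2.

63.2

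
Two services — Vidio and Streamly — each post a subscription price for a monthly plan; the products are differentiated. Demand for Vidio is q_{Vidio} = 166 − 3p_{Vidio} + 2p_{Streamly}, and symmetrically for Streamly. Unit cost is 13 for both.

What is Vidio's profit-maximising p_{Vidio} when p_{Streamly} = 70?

57.5

Vidio's profit: π = (p_{Vidio} − 13)(166 − 3p_{Vidio} + 2p_{Streamly}).
∂π/∂p_{Vidio} = 205 − 6p_{Vidio} + 2p_{Streamly} = 0 ⇒ p_{Vidio} = 205/6 + (1/3)p_{Streamly}.
At p_{Streamly} = 70: p_{Vidio} = 205/6 + (1/3)·70 = 57.5.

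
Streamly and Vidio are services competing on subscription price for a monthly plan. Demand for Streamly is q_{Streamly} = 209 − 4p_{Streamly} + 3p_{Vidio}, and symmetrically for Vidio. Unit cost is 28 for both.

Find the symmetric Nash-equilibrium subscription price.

64.2

Streamly's profit: π = (p_{Streamly} − 28)(209 − 4p_{Streamly} + 3p_{Vidio}).
∂π/∂p_{Streamly} = 321 − 8p_{Streamly} + 3p_{Vidio} = 0 ⇒ p_{Streamly} = 40.125 + 0.375p_{Vidio}.
The game is symmetric, so in equilibrium p_{Vidio} = p_{Streamly}: the reaction function gives 0.625p_{Streamly} = 40.125, hence p_{Streamly} = 64.2.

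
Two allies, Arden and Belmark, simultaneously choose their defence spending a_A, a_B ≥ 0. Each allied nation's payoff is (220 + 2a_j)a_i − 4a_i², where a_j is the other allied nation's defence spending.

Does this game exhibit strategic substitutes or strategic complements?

Arden's payoff is (220 + 2a_B)a_A − 4a_A².
∂π/∂a_A = 220 + 2a_B − 8a_A = 0, so a_A = 27.5 + 0.25a_B.
The best-response slope da_A/da_B = 0.25 > 0: the reaction function is upward-sloping, so the choices are strategic complements.

strategic complements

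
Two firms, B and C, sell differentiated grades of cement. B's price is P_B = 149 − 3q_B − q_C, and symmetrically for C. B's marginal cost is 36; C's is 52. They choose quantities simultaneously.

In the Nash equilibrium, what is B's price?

Firm B's profit: π = q_B(149 − 3q_B − q_C) − 36q_B.
∂π/∂q_B = 113 − 6q_B − q_C = 0 ⇒ q_B = 113/6 − (1/6)q_C.
Similarly q_C = 97/6 − (1/6)q_B.
Plugging q_C into B's best response: q_B = 113/6 − (1/6)(97/6 − (1/6)q_B) ⇒ (35/36)q_B = 581/36, so q_B = 16.6.
Then q_C = 97/6 − (1/6)·16.6 = 13.4.
P_B = 149 − 3·16.6 − 13.4 = 85.8.

85.8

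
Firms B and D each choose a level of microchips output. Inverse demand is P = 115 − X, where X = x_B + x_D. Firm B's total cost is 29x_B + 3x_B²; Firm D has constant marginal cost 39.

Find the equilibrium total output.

41.2

Firm B's profit: π = x_B(115 − (x_B + x_D)) − 29x_B − 3x_B².
∂π/∂x_B = 86 − 8x_B − x_D = 0, so x_B = 10.75 − 0.125x_D.
For D: ∂π/∂x_D = 76 − 2x_D − x_B = 0 ⇒ x_D = 38 − 0.5x_B.
Plugging x_D into B's best response: x_B = 10.75 − 0.125(38 − 0.5x_B) ⇒ 0.9375x_B = 6, so x_B = 6.4.
Then x_D = 38 − 0.5·6.4 = 34.8.
Total output: 6.4 + 34.8 = 41.2.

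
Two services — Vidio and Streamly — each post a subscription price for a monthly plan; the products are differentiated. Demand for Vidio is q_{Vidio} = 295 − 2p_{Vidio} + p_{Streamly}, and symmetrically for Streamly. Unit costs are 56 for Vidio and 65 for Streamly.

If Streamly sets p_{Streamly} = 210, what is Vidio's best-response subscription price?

Vidio's profit: π = (p_{Vidio} − 56)(295 − 2p_{Vidio} + p_{Streamly}).
∂π/∂p_{Vidio} = 407 − 4p_{Vidio} + p_{Streamly} = 0 ⇒ p_{Vidio} = 101.75 + 0.25p_{Streamly}.
At p_{Streamly} = 210: p_{Vidio} = 101.75 + 0.25·210 = 154.25.

154.25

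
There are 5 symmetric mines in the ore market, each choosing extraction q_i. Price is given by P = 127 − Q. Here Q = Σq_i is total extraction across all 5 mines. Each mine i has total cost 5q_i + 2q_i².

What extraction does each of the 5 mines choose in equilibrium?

12.2

A representative mine's profit is π_i = q_i(127 − Q) − 5q_i − 2q_i², with Q = q_i + Σ_{j≠i} q_j.
First-order condition: 122 − 6q_i − Σ_{j≠i} q_j = 0.
In a symmetric equilibrium every mine chooses the same q, so Σ_{j≠i} q_j = 4q. The condition becomes 122 − 10q = 0, giving q = 122/10 = 12.2.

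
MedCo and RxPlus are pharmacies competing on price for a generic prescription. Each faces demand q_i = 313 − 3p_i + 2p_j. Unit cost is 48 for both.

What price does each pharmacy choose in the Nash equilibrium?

MedCo's profit: π = (p_{MedCo} − 48)(313 − 3p_{MedCo} + 2p_{RxPlus}).
∂π/∂p_{MedCo} = 457 − 6p_{MedCo} + 2p_{RxPlus} = 0 ⇒ p_{MedCo} = 457/6 + (1/3)p_{RxPlus}.
The game is symmetric, so in equilibrium p_{RxPlus} = p_{MedCo}: the reaction function gives (2/3)p_{MedCo} = 457/6, hence p_{MedCo} = 114.25.

114.25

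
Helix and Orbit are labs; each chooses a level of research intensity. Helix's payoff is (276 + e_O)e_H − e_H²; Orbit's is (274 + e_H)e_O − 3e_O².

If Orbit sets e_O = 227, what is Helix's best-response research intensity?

251.5

Expanding Helix's payoff: 276e_H + e_Oe_H − e_H².
∂π/∂e_H = 276 + e_O − 2e_H = 0, so e_H = 138 + 0.5e_O.
At e_O = 227: e_H = 138 + 0.5·227 = 251.5.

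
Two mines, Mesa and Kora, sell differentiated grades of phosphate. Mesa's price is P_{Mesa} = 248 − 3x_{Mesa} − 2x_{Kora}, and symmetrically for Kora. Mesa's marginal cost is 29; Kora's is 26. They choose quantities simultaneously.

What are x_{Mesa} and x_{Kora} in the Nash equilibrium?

Mine Mesa's profit: π = x_{Mesa}(248 − 3x_{Mesa} − 2x_{Kora}) − 29x_{Mesa}.
∂π/∂x_{Mesa} = 219 − 6x_{Mesa} − 2x_{Kora} = 0 ⇒ x_{Mesa} = 36.5 − (1/3)x_{Kora}.
Similarly x_{Kora} = 37 − (1/3)x_{Mesa}.
Plugging x_{Kora} into Mesa's best response: x_{Mesa} = 36.5 − (1/3)(37 − (1/3)x_{Mesa}) ⇒ (8/9)x_{Mesa} = 145/6, so x_{Mesa} = 27.1875.
Then x_{Kora} = 37 − (1/3)·27.1875 = 27.9375.

27.1875, 27.9375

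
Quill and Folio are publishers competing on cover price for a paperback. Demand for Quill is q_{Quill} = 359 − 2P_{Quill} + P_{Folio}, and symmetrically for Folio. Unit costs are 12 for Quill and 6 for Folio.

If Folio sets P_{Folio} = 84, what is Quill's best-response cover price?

Quill's profit: π = (P_{Quill} − 12)(359 − 2P_{Quill} + P_{Folio}).
∂π/∂P_{Quill} = 383 − 4P_{Quill} + P_{Folio} = 0 ⇒ P_{Quill} = 95.75 + 0.25P_{Folio}.
At P_{Folio} = 84: P_{Quill} = 95.75 + 0.25·84 = 116.75.

116.75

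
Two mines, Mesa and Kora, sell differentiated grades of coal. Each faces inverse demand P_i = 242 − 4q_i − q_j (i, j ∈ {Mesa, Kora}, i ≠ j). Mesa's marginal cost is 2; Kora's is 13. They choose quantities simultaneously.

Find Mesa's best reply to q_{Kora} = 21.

Mine Mesa's profit: π = q_{Mesa}(242 − 4q_{Mesa} − q_{Kora}) − 2q_{Mesa}.
∂π/∂q_{Mesa} = 240 − 8q_{Mesa} − q_{Kora} = 0 ⇒ q_{Mesa} = 30 − 0.125q_{Kora}.
At q_{Kora} = 21: q_{Mesa} = 30 − 0.125·21 = 27.375.

27.375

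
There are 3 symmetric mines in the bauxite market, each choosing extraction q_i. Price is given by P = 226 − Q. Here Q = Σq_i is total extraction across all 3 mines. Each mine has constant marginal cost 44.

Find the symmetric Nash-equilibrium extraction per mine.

A representative mine's profit is π_i = q_i(226 − Q) − 44q_i, with Q = q_i + Σ_{j≠i} q_j.
First-order condition: 182 − 2q_i − Σ_{j≠i} q_j = 0.
Imposing symmetry (q_j = q for all j) turns Σ_{j≠i} q_j into 2q, so 182 = 4q and q = 45.5.

45.5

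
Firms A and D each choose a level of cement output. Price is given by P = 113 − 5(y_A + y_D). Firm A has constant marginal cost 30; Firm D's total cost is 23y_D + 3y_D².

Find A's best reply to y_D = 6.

5.3

Firm A's profit: π = y_A(113 − 5(y_A + y_D)) − 30y_A.
∂π/∂y_A = 83 − 10y_A − 5y_D = 0, so y_A = 8.3 − 0.5y_D.
At y_D = 6: y_A = 8.3 − 0.5·6 = 5.3.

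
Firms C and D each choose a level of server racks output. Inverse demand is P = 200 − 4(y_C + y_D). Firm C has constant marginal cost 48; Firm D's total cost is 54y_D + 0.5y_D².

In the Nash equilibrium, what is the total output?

24

Firm C's profit: π = y_C(200 − 4(y_C + y_D)) − 48y_C.
∂π/∂y_C = 152 − 8y_C − 4y_D = 0, so y_C = 19 − 0.5y_D.
For D: ∂π/∂y_D = 146 − 9y_D − 4y_C = 0 ⇒ y_D = 146/9 − (4/9)y_C.
Solving the two reaction functions simultaneously: (1 − (−0.5)(−4/9))y_C = 19 − 0.5·(146/9), so (7/9)y_C = 98/9 and y_C = 14.
Then y_D = 146/9 − (4/9)·14 = 10.
Total output: 14 + 10 = 24.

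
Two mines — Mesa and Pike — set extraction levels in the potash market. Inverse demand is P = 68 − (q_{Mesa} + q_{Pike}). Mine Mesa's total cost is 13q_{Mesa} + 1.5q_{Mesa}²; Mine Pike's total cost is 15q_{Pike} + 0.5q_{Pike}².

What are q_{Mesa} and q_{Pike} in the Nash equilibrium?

8, 15

Mine Mesa's profit: π = q_{Mesa}(68 − (q_{Mesa} + q_{Pike})) − 13q_{Mesa} − 1.5q_{Mesa}².
∂π/∂q_{Mesa} = 55 − 5q_{Mesa} − q_{Pike} = 0, so q_{Mesa} = 11 − 0.2q_{Pike}.
For Pike: ∂π/∂q_{Pike} = 53 − 3q_{Pike} − q_{Mesa} = 0 ⇒ q_{Pike} = 53/3 − (1/3)q_{Mesa}.
Plugging q_{Pike} into Mesa's best response: q_{Mesa} = 11 − 0.2(53/3 − (1/3)q_{Mesa}) ⇒ (14/15)q_{Mesa} = 112/15, so q_{Mesa} = 8.
Then q_{Pike} = 53/3 − (1/3)·8 = 15.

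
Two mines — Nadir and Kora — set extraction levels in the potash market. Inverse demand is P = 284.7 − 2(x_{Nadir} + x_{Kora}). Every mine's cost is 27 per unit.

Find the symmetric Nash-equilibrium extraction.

Mine Nadir's profit: π = x_{Nadir}(284.7 − 2(x_{Nadir} + x_{Kora})) − 27x_{Nadir}.
∂π/∂x_{Nadir} = 257.7 − 4x_{Nadir} − 2x_{Kora} = 0, so x_{Nadir} = 64.425 − 0.5x_{Kora}.
The game is symmetric, so in equilibrium x_{Kora} = x_{Nadir}: the reaction function gives 1.5x_{Nadir} = 64.425, hence x_{Nadir} = 42.95.

42.95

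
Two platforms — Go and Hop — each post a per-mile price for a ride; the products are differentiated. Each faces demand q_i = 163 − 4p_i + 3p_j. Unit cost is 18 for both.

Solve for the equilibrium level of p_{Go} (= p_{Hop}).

Go's profit: π = (p_{Go} − 18)(163 − 4p_{Go} + 3p_{Hop}).
∂π/∂p_{Go} = 235 − 8p_{Go} + 3p_{Hop} = 0 ⇒ p_{Go} = 29.375 + 0.375p_{Hop}.
Setting p_{Go} = p_{Hop} in the reaction function: p_{Go} = 29.375 + 0.375p_{Go}, so p_{Go} = 29.375 / 0.625 = 47.

47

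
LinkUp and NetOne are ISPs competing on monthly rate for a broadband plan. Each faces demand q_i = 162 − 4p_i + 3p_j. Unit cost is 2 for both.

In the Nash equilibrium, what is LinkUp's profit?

LinkUp's profit: π = (p_{LinkUp} − 2)(162 − 4p_{LinkUp} + 3p_{NetOne}).
∂π/∂p_{LinkUp} = 170 − 8p_{LinkUp} + 3p_{NetOne} = 0 ⇒ p_{LinkUp} = 21.25 + 0.375p_{NetOne}.
The game is symmetric, so in equilibrium p_{NetOne} = p_{LinkUp}: the reaction function gives 0.625p_{LinkUp} = 21.25, hence p_{LinkUp} = 34.
q_{LinkUp} = 162 − 4·34 + 3·34 = 128.
Profit = (34 − 2)·128 = 4096.

4096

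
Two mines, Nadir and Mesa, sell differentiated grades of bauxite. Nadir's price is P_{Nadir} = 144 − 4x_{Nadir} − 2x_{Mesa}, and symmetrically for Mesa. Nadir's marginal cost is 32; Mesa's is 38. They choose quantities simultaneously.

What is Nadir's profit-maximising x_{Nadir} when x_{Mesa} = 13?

Mine Nadir's profit: π = x_{Nadir}(144 − 4x_{Nadir} − 2x_{Mesa}) − 32x_{Nadir}.
∂π/∂x_{Nadir} = 112 − 8x_{Nadir} − 2x_{Mesa} = 0 ⇒ x_{Nadir} = 14 − 0.25x_{Mesa}.
At x_{Mesa} = 13: x_{Nadir} = 14 − 0.25·13 = 10.75.

10.75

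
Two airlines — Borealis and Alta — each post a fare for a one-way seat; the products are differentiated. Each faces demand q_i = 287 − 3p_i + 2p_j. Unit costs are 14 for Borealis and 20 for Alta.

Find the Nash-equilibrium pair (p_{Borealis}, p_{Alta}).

83.375, 85.625

Borealis's profit: π = (p_{Borealis} − 14)(287 − 3p_{Borealis} + 2p_{Alta}).
∂π/∂p_{Borealis} = 329 − 6p_{Borealis} + 2p_{Alta} = 0 ⇒ p_{Borealis} = 329/6 + (1/3)p_{Alta}.
Similarly p_{Alta} = 347/6 + (1/3)p_{Borealis}.
Substituting the second reaction function into the first: p_{Borealis} = 329/6 + (1/3)(347/6 + (1/3)p_{Borealis}), which gives (8/9)p_{Borealis} = 667/9 ⇒ p_{Borealis} = 83.375.
Then p_{Alta} = 347/6 + (1/3)·83.375 = 85.625.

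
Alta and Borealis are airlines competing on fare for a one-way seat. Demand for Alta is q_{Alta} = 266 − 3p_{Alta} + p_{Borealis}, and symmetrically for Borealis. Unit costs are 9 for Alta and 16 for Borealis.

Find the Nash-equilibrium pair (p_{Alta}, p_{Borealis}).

59.2, 62.2

Alta's profit: π = (p_{Alta} − 9)(266 − 3p_{Alta} + p_{Borealis}).
∂π/∂p_{Alta} = 293 − 6p_{Alta} + p_{Borealis} = 0 ⇒ p_{Alta} = 293/6 + (1/6)p_{Borealis}.
Similarly p_{Borealis} = 157/3 + (1/6)p_{Alta}.
Solving the two reaction functions simultaneously: (1 − (1/6)(1/6))p_{Alta} = 293/6 + (1/6)·(157/3), so (35/36)p_{Alta} = 518/9 and p_{Alta} = 59.2.
Then p_{Borealis} = 157/3 + (1/6)·59.2 = 62.2.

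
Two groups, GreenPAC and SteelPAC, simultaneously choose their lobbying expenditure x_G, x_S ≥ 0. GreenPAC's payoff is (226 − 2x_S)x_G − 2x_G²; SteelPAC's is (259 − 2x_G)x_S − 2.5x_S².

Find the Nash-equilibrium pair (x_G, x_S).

38.25, 36.5

Expanding GreenPAC's payoff: 226x_G − 2x_Sx_G − 2x_G².
∂π/∂x_G = 226 − 2x_S − 4x_G = 0, so x_G = 56.5 − 0.5x_S.
Likewise for SteelPAC: x_S = 51.8 − 0.4x_G.
Solving the two reaction functions simultaneously: (1 − (−0.5)(−0.4))x_G = 56.5 − 0.5·51.8, so 0.8x_G = 30.6 and x_G = 38.25.
Then x_S = 51.8 − 0.4·38.25 = 36.5.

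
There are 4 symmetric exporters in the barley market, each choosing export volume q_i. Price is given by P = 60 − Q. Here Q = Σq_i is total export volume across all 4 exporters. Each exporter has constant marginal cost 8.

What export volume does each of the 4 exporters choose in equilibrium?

A representative exporter's profit is π_i = q_i(60 − Q) − 8q_i, with Q = q_i + Σ_{j≠i} q_j.
First-order condition: 52 − 2q_i − Σ_{j≠i} q_j = 0.
With identical exporters, set every q_j = q: then 52 − 2q − 3q = 0, i.e. q = 52/5 = 10.4.

10.4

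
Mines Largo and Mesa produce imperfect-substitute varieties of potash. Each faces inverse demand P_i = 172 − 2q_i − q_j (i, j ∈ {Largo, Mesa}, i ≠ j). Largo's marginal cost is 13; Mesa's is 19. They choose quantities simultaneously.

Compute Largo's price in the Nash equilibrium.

77.4

Mine Largo's profit: π = q_{Largo}(172 − 2q_{Largo} − q_{Mesa}) − 13q_{Largo}.
∂π/∂q_{Largo} = 159 − 4q_{Largo} − q_{Mesa} = 0 ⇒ q_{Largo} = 39.75 − 0.25q_{Mesa}.
Similarly q_{Mesa} = 38.25 − 0.25q_{Largo}.
Solving the two reaction functions simultaneously: (1 − (−0.25)(−0.25))q_{Largo} = 39.75 − 0.25·38.25, so 0.9375q_{Largo} = 30.1875 and q_{Largo} = 32.2.
Then q_{Mesa} = 38.25 − 0.25·32.2 = 30.2.
P_{Largo} = 172 − 2·32.2 − 30.2 = 77.4.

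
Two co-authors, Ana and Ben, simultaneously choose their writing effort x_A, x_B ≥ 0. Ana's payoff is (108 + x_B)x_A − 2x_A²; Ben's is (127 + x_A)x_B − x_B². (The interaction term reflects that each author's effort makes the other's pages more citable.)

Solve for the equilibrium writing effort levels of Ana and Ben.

49, 88

Expanding Ana's payoff: 108x_A + x_Bx_A − 2x_A².
∂π/∂x_A = 108 + x_B − 4x_A = 0, so x_A = 27 + 0.25x_B.
Likewise for Ben: x_B = 63.5 + 0.5x_A.
Substituting the second reaction function into the first: x_A = 27 + 0.25(63.5 + 0.5x_A), which gives 0.875x_A = 42.875 ⇒ x_A = 49.
Then x_B = 63.5 + 0.5·49 = 88.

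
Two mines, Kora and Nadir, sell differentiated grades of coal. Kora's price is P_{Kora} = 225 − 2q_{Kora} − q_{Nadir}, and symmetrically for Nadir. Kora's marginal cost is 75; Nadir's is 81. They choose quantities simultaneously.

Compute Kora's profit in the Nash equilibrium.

Mine Kora's profit: π = q_{Kora}(225 − 2q_{Kora} − q_{Nadir}) − 75q_{Kora}.
∂π/∂q_{Kora} = 150 − 4q_{Kora} − q_{Nadir} = 0 ⇒ q_{Kora} = 37.5 − 0.25q_{Nadir}.
Similarly q_{Nadir} = 36 − 0.25q_{Kora}.
Solving the two reaction functions simultaneously: (1 − (−0.25)(−0.25))q_{Kora} = 37.5 − 0.25·36, so 0.9375q_{Kora} = 28.5 and q_{Kora} = 30.4.
Then q_{Nadir} = 36 − 0.25·30.4 = 28.4.
P_{Kora} = 225 − 2·30.4 − 28.4 = 135.8.
Profit = (135.8 − 75)·30.4 = 1848.32.

1848.32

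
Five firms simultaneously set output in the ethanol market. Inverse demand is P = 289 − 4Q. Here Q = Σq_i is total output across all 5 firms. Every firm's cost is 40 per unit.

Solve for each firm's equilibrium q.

10.375

A representative firm's profit is π_i = q_i(289 − 4Q) − 40q_i, with Q = q_i + Σ_{j≠i} q_j.
First-order condition: 249 − 8q_i − 4Σ_{j≠i} q_j = 0.
Imposing symmetry (q_j = q for all j) turns Σ_{j≠i} q_j into 4q, so 249 = 24q and q = 10.375.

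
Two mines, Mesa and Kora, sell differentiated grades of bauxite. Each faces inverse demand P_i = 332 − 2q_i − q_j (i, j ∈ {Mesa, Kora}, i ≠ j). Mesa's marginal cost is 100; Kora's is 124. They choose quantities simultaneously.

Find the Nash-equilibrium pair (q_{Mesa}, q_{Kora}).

48, 40

Mine Mesa's profit: π = q_{Mesa}(332 − 2q_{Mesa} − q_{Kora}) − 100q_{Mesa}.
∂π/∂q_{Mesa} = 232 − 4q_{Mesa} − q_{Kora} = 0 ⇒ q_{Mesa} = 58 − 0.25q_{Kora}.
Similarly q_{Kora} = 52 − 0.25q_{Mesa}.
Substituting the second reaction function into the first: q_{Mesa} = 58 − 0.25(52 − 0.25q_{Mesa}), which gives 0.9375q_{Mesa} = 45 ⇒ q_{Mesa} = 48.
Then q_{Kora} = 52 − 0.25·48 = 40.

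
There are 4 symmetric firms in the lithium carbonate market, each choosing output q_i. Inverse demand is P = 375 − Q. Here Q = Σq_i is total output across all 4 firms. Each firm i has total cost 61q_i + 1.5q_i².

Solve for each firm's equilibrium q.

A representative firm's profit is π_i = q_i(375 − Q) − 61q_i − 1.5q_i², with Q = q_i + Σ_{j≠i} q_j.
First-order condition: 314 − 5q_i − Σ_{j≠i} q_j = 0.
In a symmetric equilibrium every firm chooses the same q, so Σ_{j≠i} q_j = 3q. The condition becomes 314 − 8q = 0, giving q = 314/8 = 39.25.

39.25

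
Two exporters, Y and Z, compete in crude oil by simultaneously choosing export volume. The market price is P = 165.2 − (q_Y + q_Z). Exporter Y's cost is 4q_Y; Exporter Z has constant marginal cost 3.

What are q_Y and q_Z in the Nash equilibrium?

Exporter Y's profit: π = q_Y(165.2 − (q_Y + q_Z)) − 4q_Y.
∂π/∂q_Y = 161.2 − 2q_Y − q_Z = 0, so q_Y = 80.6 − 0.5q_Z.
By the same steps for Z: q_Z = 81.1 − 0.5q_Y.
Substituting the second reaction function into the first: q_Y = 80.6 − 0.5(81.1 − 0.5q_Y), which gives 0.75q_Y = 40.05 ⇒ q_Y = 53.4.
Then q_Z = 81.1 − 0.5·53.4 = 54.4.

53.4, 54.4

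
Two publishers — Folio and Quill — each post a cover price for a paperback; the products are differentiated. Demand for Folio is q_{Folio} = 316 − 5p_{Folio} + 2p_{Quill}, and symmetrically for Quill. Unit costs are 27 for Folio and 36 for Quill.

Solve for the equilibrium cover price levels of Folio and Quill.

57.3125, 61.0625

Folio's profit: π = (p_{Folio} − 27)(316 − 5p_{Folio} + 2p_{Quill}).
∂π/∂p_{Folio} = 451 − 10p_{Folio} + 2p_{Quill} = 0 ⇒ p_{Folio} = 45.1 + 0.2p_{Quill}.
Similarly p_{Quill} = 49.6 + 0.2p_{Folio}.
Plugging p_{Quill} into Folio's best response: p_{Folio} = 45.1 + 0.2(49.6 + 0.2p_{Folio}) ⇒ 0.96p_{Folio} = 55.02, so p_{Folio} = 57.3125.
Then p_{Quill} = 49.6 + 0.2·57.3125 = 61.0625.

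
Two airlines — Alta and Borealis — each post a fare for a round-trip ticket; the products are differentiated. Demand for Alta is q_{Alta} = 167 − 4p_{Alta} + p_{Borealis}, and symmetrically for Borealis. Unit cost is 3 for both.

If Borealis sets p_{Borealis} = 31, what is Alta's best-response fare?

Alta's profit: π = (p_{Alta} − 3)(167 − 4p_{Alta} + p_{Borealis}).
∂π/∂p_{Alta} = 179 − 8p_{Alta} + p_{Borealis} = 0 ⇒ p_{Alta} = 22.375 + 0.125p_{Borealis}.
At p_{Borealis} = 31: p_{Alta} = 22.375 + 0.125·31 = 26.25.

26.25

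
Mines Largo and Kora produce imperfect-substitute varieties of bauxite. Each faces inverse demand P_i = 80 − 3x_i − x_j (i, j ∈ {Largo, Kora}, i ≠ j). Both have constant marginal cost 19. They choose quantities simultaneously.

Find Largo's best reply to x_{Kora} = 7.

Mine Largo's profit: π = x_{Largo}(80 − 3x_{Largo} − x_{Kora}) − 19x_{Largo}.
∂π/∂x_{Largo} = 61 − 6x_{Largo} − x_{Kora} = 0 ⇒ x_{Largo} = 61/6 − (1/6)x_{Kora}.
At x_{Kora} = 7: x_{Largo} = 61/6 − (1/6)·7 = 9.

9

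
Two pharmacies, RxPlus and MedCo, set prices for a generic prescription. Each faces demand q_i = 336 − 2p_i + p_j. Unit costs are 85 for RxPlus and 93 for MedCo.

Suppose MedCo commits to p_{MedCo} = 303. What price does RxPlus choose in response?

202.25

RxPlus's profit: π = (p_{RxPlus} − 85)(336 − 2p_{RxPlus} + p_{MedCo}).
∂π/∂p_{RxPlus} = 506 − 4p_{RxPlus} + p_{MedCo} = 0 ⇒ p_{RxPlus} = 126.5 + 0.25p_{MedCo}.
At p_{MedCo} = 303: p_{RxPlus} = 126.5 + 0.25·303 = 202.25.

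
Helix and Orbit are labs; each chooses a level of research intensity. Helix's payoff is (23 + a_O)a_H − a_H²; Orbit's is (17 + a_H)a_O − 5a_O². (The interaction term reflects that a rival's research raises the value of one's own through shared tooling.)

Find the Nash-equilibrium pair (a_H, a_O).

Expanding Helix's payoff: 23a_H + a_Oa_H − a_H².
∂π/∂a_H = 23 + a_O − 2a_H = 0, so a_H = 11.5 + 0.5a_O.
Likewise for Orbit: a_O = 1.7 + 0.1a_H.
Substituting the second reaction function into the first: a_H = 11.5 + 0.5(1.7 + 0.1a_H), which gives 0.95a_H = 12.35 ⇒ a_H = 13.
Then a_O = 1.7 + 0.1·13 = 3.

13, 3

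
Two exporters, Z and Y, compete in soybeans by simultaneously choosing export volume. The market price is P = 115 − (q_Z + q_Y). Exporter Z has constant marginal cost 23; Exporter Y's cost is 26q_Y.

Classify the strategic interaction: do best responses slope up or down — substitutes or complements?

Exporter Z's profit: π = q_Z(115 − (q_Z + q_Y)) − 23q_Z.
∂π/∂q_Z = 92 − 2q_Z − q_Y = 0, so q_Z = 46 − 0.5q_Y.
The best-response slope dq_Z/dq_Y = −0.5 < 0: the reaction function is downward-sloping, so the choices are strategic substitutes.

strategic substitutes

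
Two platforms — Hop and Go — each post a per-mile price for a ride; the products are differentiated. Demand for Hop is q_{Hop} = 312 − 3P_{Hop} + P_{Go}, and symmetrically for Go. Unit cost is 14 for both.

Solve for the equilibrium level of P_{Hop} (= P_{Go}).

Hop's profit: π = (P_{Hop} − 14)(312 − 3P_{Hop} + P_{Go}).
∂π/∂P_{Hop} = 354 − 6P_{Hop} + P_{Go} = 0 ⇒ P_{Hop} = 59 + (1/6)P_{Go}.
Setting P_{Hop} = P_{Go} in the reaction function: P_{Hop} = 59 + (1/6)P_{Hop}, so P_{Hop} = 59 / (5/6) = 70.8.

70.8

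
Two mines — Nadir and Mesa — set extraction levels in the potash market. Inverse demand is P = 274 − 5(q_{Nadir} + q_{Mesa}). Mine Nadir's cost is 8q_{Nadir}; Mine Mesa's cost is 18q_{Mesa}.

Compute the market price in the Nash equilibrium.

100

Mine Nadir's profit: π = q_{Nadir}(274 − 5(q_{Nadir} + q_{Mesa})) − 8q_{Nadir}.
∂π/∂q_{Nadir} = 266 − 10q_{Nadir} − 5q_{Mesa} = 0, so q_{Nadir} = 26.6 − 0.5q_{Mesa}.
By the same steps for Mesa: q_{Mesa} = 25.6 − 0.5q_{Nadir}.
Solving the two reaction functions simultaneously: (1 − (−0.5)(−0.5))q_{Nadir} = 26.6 − 0.5·25.6, so 0.75q_{Nadir} = 13.8 and q_{Nadir} = 18.4.
Then q_{Mesa} = 25.6 − 0.5·18.4 = 16.4.
Equilibrium price: P = 274 − 5·34.8 = 100.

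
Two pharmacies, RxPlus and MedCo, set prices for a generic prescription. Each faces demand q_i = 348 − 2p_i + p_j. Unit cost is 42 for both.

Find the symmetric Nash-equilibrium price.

144

RxPlus's profit: π = (p_{RxPlus} − 42)(348 − 2p_{RxPlus} + p_{MedCo}).
∂π/∂p_{RxPlus} = 432 − 4p_{RxPlus} + p_{MedCo} = 0 ⇒ p_{RxPlus} = 108 + 0.25p_{MedCo}.
The game is symmetric, so in equilibrium p_{MedCo} = p_{RxPlus}: the reaction function gives 0.75p_{RxPlus} = 108, hence p_{RxPlus} = 144.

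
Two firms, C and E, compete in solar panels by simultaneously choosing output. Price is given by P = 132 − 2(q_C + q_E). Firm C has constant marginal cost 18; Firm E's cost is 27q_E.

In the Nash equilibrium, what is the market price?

Firm C's profit: π = q_C(132 − 2(q_C + q_E)) − 18q_C.
∂π/∂q_C = 114 − 4q_C − 2q_E = 0, so q_C = 28.5 − 0.5q_E.
By the same steps for E: q_E = 26.25 − 0.5q_C.
Substituting the second reaction function into the first: q_C = 28.5 − 0.5(26.25 − 0.5q_C), which gives 0.75q_C = 15.375 ⇒ q_C = 20.5.
Then q_E = 26.25 − 0.5·20.5 = 16.
Equilibrium price: P = 132 − 2·36.5 = 59.

59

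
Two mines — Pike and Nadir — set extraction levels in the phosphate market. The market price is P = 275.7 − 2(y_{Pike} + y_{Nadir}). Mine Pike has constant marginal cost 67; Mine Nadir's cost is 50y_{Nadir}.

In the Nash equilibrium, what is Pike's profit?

Mine Pike's profit: π = y_{Pike}(275.7 − 2(y_{Pike} + y_{Nadir})) − 67y_{Pike}.
∂π/∂y_{Pike} = 208.7 − 4y_{Pike} − 2y_{Nadir} = 0, so y_{Pike} = 52.175 − 0.5y_{Nadir}.
By the same steps for Nadir: y_{Nadir} = 56.425 − 0.5y_{Pike}.
Solving the two reaction functions simultaneously: (1 − (−0.5)(−0.5))y_{Pike} = 52.175 − 0.5·56.425, so 0.75y_{Pike} = 23.9625 and y_{Pike} = 31.95.
Then y_{Nadir} = 56.425 − 0.5·31.95 = 40.45.
Price P = 275.7 − 2·72.4 = 130.9.
Pike's profit: (130.9 − 67)·31.95 = 2041.605.

2041.605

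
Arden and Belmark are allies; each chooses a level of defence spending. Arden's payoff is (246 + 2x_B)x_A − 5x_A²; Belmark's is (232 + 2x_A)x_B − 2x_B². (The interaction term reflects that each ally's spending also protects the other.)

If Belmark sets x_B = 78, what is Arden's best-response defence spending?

Expanding Arden's payoff: 246x_A + 2x_Bx_A − 5x_A².
∂π/∂x_A = 246 + 2x_B − 10x_A = 0, so x_A = 24.6 + 0.2x_B.
At x_B = 78: x_A = 24.6 + 0.2·78 = 40.2.

40.2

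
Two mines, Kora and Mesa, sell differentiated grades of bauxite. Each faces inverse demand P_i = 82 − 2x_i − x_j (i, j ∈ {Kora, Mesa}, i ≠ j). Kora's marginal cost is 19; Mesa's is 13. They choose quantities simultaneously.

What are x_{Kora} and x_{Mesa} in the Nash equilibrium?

12.2, 14.2

Mine Kora's profit: π = x_{Kora}(82 − 2x_{Kora} − x_{Mesa}) − 19x_{Kora}.
∂π/∂x_{Kora} = 63 − 4x_{Kora} − x_{Mesa} = 0 ⇒ x_{Kora} = 15.75 − 0.25x_{Mesa}.
Similarly x_{Mesa} = 17.25 − 0.25x_{Kora}.
Plugging x_{Mesa} into Kora's best response: x_{Kora} = 15.75 − 0.25(17.25 − 0.25x_{Kora}) ⇒ 0.9375x_{Kora} = 11.4375, so x_{Kora} = 12.2.
Then x_{Mesa} = 17.25 − 0.25·12.2 = 14.2.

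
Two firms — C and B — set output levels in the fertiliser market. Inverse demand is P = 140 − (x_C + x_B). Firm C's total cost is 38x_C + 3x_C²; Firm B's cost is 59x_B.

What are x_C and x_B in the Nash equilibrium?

Firm C's profit: π = x_C(140 − (x_C + x_B)) − 38x_C − 3x_C².
∂π/∂x_C = 102 − 8x_C − x_B = 0, so x_C = 12.75 − 0.125x_B.
For B: ∂π/∂x_B = 81 − 2x_B − x_C = 0 ⇒ x_B = 40.5 − 0.5x_C.
Solving the two reaction functions simultaneously: (1 − (−0.125)(−0.5))x_C = 12.75 − 0.125·40.5, so 0.9375x_C = 7.6875 and x_C = 8.2.
Then x_B = 40.5 − 0.5·8.2 = 36.4.

8.2, 36.4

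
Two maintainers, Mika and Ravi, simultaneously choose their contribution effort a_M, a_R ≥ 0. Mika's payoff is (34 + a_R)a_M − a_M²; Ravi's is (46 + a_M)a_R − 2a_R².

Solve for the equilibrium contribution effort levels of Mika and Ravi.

26, 18

Expanding Mika's payoff: 34a_M + a_Ra_M − a_M².
∂π/∂a_M = 34 + a_R − 2a_M = 0, so a_M = 17 + 0.5a_R.
Likewise for Ravi: a_R = 11.5 + 0.25a_M.
Solving the two reaction functions simultaneously: (1 − (0.5)(0.25))a_M = 17 + 0.5·11.5, so 0.875a_M = 22.75 and a_M = 26.
Then a_R = 11.5 + 0.25·26 = 18.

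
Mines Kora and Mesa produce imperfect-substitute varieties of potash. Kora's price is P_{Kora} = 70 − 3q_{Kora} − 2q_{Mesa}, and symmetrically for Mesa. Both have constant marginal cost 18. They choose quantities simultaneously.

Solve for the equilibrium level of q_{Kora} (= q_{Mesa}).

6.5

Mine Kora's profit: π = q_{Kora}(70 − 3q_{Kora} − 2q_{Mesa}) − 18q_{Kora}.
∂π/∂q_{Kora} = 52 − 6q_{Kora} − 2q_{Mesa} = 0 ⇒ q_{Kora} = 26/3 − (1/3)q_{Mesa}.
The game is symmetric, so in equilibrium q_{Mesa} = q_{Kora}: the reaction function gives (4/3)q_{Kora} = 26/3, hence q_{Kora} = 6.5.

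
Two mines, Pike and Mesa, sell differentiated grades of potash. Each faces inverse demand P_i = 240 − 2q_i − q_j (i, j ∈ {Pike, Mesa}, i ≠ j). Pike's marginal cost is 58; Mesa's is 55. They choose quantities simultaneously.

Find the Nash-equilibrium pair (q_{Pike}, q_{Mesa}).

36.2, 37.2

Mine Pike's profit: π = q_{Pike}(240 − 2q_{Pike} − q_{Mesa}) − 58q_{Pike}.
∂π/∂q_{Pike} = 182 − 4q_{Pike} − q_{Mesa} = 0 ⇒ q_{Pike} = 45.5 − 0.25q_{Mesa}.
Similarly q_{Mesa} = 46.25 − 0.25q_{Pike}.
Solving the two reaction functions simultaneously: (1 − (−0.25)(−0.25))q_{Pike} = 45.5 − 0.25·46.25, so 0.9375q_{Pike} = 33.9375 and q_{Pike} = 36.2.
Then q_{Mesa} = 46.25 − 0.25·36.2 = 37.2.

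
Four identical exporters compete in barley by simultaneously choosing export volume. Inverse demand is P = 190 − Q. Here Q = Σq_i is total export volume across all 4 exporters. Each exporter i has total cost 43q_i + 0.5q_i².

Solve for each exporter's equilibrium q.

A representative exporter's profit is π_i = q_i(190 − Q) − 43q_i − 0.5q_i², with Q = q_i + Σ_{j≠i} q_j.
First-order condition: 147 − 3q_i − Σ_{j≠i} q_j = 0.
In a symmetric equilibrium every exporter chooses the same q, so Σ_{j≠i} q_j = 3q. The condition becomes 147 − 6q = 0, giving q = 147/6 = 24.5.

24.5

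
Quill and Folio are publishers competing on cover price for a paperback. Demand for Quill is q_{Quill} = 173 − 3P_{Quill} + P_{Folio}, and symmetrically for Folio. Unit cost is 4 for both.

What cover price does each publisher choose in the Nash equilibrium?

37

Quill's profit: π = (P_{Quill} − 4)(173 − 3P_{Quill} + P_{Folio}).
∂π/∂P_{Quill} = 185 − 6P_{Quill} + P_{Folio} = 0 ⇒ P_{Quill} = 185/6 + (1/6)P_{Folio}.
By symmetry P_{Folio} = P_{Quill}; substituting into the reaction function, (5/6)P_{Quill} = 185/6 and P_{Quill} = 37.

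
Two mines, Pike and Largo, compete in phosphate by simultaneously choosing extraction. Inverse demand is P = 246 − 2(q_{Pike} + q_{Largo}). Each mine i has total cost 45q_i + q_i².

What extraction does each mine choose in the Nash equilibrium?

Mine Pike's profit: π = q_{Pike}(246 − 2(q_{Pike} + q_{Largo})) − 45q_{Pike} − q_{Pike}².
∂π/∂q_{Pike} = 201 − 6q_{Pike} − 2q_{Largo} = 0, so q_{Pike} = 33.5 − (1/3)q_{Largo}.
The game is symmetric, so in equilibrium q_{Largo} = q_{Pike}: the reaction function gives (4/3)q_{Pike} = 33.5, hence q_{Pike} = 25.125.

25.125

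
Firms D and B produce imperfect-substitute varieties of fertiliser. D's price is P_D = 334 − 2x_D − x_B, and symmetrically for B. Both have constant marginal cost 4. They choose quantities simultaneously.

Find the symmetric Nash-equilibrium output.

Firm D's profit: π = x_D(334 − 2x_D − x_B) − 4x_D.
∂π/∂x_D = 330 − 4x_D − x_B = 0 ⇒ x_D = 82.5 − 0.25x_B.
By symmetry x_B = x_D; substituting into the reaction function, 1.25x_D = 82.5 and x_D = 66.

66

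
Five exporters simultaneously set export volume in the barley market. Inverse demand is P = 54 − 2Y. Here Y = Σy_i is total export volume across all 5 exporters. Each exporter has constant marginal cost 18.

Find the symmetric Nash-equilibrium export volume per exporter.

3

A representative exporter's profit is π_i = y_i(54 − 2Y) − 18y_i, with Y = y_i + Σ_{j≠i} y_j.
First-order condition: 36 − 4y_i − 2Σ_{j≠i} y_j = 0.
With identical exporters, set every y_j = y: then 36 − 4y − 8y = 0, i.e. y = 36/12 = 3.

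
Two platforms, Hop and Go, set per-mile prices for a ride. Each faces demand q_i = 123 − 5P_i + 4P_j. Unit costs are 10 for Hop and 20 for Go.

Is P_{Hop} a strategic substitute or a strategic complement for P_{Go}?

strategic complements

Hop's profit: π = (P_{Hop} − 10)(123 − 5P_{Hop} + 4P_{Go}).
∂π/∂P_{Hop} = 173 − 10P_{Hop} + 4P_{Go} = 0 ⇒ P_{Hop} = 17.3 + 0.4P_{Go}.
The best-response slope dP_{Hop}/dP_{Go} = 0.4 > 0: the reaction function is upward-sloping, so the choices are strategic complements.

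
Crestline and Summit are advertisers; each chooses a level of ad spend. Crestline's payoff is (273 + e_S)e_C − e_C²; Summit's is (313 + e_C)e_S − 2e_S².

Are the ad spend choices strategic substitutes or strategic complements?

strategic complements

Expanding Crestline's payoff: 273e_C + e_Se_C − e_C².
∂π/∂e_C = 273 + e_S − 2e_C = 0, so e_C = 136.5 + 0.5e_S.
The best-response slope de_C/de_S = 0.5 > 0: the reaction function is upward-sloping, so the choices are strategic complements.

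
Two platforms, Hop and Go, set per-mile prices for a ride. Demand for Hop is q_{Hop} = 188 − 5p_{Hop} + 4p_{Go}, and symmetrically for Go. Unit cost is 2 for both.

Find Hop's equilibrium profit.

Hop's profit: π = (p_{Hop} − 2)(188 − 5p_{Hop} + 4p_{Go}).
∂π/∂p_{Hop} = 198 − 10p_{Hop} + 4p_{Go} = 0 ⇒ p_{Hop} = 19.8 + 0.4p_{Go}.
The game is symmetric, so in equilibrium p_{Go} = p_{Hop}: the reaction function gives 0.6p_{Hop} = 19.8, hence p_{Hop} = 33.
q_{Hop} = 188 − 5·33 + 4·33 = 155.
Profit = (33 − 2)·155 = 4805.

4805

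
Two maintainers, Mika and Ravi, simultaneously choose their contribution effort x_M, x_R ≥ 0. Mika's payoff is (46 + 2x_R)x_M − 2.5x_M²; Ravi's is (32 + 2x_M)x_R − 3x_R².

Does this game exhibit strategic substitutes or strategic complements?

strategic complements

Expanding Mika's payoff: 46x_M + 2x_Rx_M − 2.5x_M².
∂π/∂x_M = 46 + 2x_R − 5x_M = 0, so x_M = 9.2 + 0.4x_R.
The best-response slope dx_M/dx_R = 0.4 > 0: the reaction function is upward-sloping, so the choices are strategic complements.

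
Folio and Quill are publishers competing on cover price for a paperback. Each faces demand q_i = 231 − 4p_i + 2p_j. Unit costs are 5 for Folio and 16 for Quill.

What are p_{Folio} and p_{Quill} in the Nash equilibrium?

43.3, 47.7

Folio's profit: π = (p_{Folio} − 5)(231 − 4p_{Folio} + 2p_{Quill}).
∂π/∂p_{Folio} = 251 − 8p_{Folio} + 2p_{Quill} = 0 ⇒ p_{Folio} = 31.375 + 0.25p_{Quill}.
Similarly p_{Quill} = 36.875 + 0.25p_{Folio}.
Substituting the second reaction function into the first: p_{Folio} = 31.375 + 0.25(36.875 + 0.25p_{Folio}), which gives 0.9375p_{Folio} = 1299/32 ⇒ p_{Folio} = 43.3.
Then p_{Quill} = 36.875 + 0.25·43.3 = 47.7.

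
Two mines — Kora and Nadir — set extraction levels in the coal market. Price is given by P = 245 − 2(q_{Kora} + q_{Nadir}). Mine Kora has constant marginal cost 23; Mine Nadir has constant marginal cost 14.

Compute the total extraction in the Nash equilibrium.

Mine Kora's profit: π = q_{Kora}(245 − 2(q_{Kora} + q_{Nadir})) − 23q_{Kora}.
∂π/∂q_{Kora} = 222 − 4q_{Kora} − 2q_{Nadir} = 0, so q_{Kora} = 55.5 − 0.5q_{Nadir}.
By the same steps for Nadir: q_{Nadir} = 57.75 − 0.5q_{Kora}.
Substituting the second reaction function into the first: q_{Kora} = 55.5 − 0.5(57.75 − 0.5q_{Kora}), which gives 0.75q_{Kora} = 26.625 ⇒ q_{Kora} = 35.5.
Then q_{Nadir} = 57.75 − 0.5·35.5 = 40.
Total extraction: 35.5 + 40 = 75.5.

75.5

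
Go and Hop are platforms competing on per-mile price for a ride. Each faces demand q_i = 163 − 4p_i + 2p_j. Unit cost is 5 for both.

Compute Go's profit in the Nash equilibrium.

Go's profit: π = (p_{Go} − 5)(163 − 4p_{Go} + 2p_{Hop}).
∂π/∂p_{Go} = 183 − 8p_{Go} + 2p_{Hop} = 0 ⇒ p_{Go} = 22.875 + 0.25p_{Hop}.
The game is symmetric, so in equilibrium p_{Hop} = p_{Go}: the reaction function gives 0.75p_{Go} = 22.875, hence p_{Go} = 30.5.
q_{Go} = 163 − 4·30.5 + 2·30.5 = 102.
Profit = (30.5 − 5)·102 = 2601.

2601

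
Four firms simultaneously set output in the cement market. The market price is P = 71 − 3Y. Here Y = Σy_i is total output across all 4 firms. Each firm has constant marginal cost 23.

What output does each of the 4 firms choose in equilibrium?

A representative firm's profit is π_i = y_i(71 − 3Y) − 23y_i, with Y = y_i + Σ_{j≠i} y_j.
First-order condition: 48 − 6y_i − 3Σ_{j≠i} y_j = 0.
With identical firms, set every y_j = y: then 48 − 6y − 9y = 0, i.e. y = 48/15 = 3.2.

3.2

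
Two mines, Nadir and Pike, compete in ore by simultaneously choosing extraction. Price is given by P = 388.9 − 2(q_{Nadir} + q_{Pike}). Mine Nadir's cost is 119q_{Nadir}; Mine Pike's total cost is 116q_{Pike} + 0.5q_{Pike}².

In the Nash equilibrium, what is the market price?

Mine Nadir's profit: π = q_{Nadir}(388.9 − 2(q_{Nadir} + q_{Pike})) − 119q_{Nadir}.
∂π/∂q_{Nadir} = 269.9 − 4q_{Nadir} − 2q_{Pike} = 0, so q_{Nadir} = 67.475 − 0.5q_{Pike}.
For Pike: ∂π/∂q_{Pike} = 272.9 − 5q_{Pike} − 2q_{Nadir} = 0 ⇒ q_{Pike} = 54.58 − 0.4q_{Nadir}.
Plugging q_{Pike} into Nadir's best response: q_{Nadir} = 67.475 − 0.5(54.58 − 0.4q_{Nadir}) ⇒ 0.8q_{Nadir} = 40.185, so q_{Nadir} = 8037/160.
Then q_{Pike} = 54.58 − 0.4·(8037/160) = 34.4875.
Equilibrium price: P = 388.9 − 2·(2711/32) = 219.4625.

219.4625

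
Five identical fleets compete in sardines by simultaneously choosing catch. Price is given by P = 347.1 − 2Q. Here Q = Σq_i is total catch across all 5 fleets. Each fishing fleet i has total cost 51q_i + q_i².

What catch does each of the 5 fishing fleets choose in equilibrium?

21.15

A representative fishing fleet's profit is π_i = q_i(347.1 − 2Q) − 51q_i − q_i², with Q = q_i + Σ_{j≠i} q_j.
First-order condition: 296.1 − 6q_i − 2Σ_{j≠i} q_j = 0.
In a symmetric equilibrium every fishing fleet chooses the same q, so Σ_{j≠i} q_j = 4q. The condition becomes 296.1 − 14q = 0, giving q = 296.1/14 = 21.15.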